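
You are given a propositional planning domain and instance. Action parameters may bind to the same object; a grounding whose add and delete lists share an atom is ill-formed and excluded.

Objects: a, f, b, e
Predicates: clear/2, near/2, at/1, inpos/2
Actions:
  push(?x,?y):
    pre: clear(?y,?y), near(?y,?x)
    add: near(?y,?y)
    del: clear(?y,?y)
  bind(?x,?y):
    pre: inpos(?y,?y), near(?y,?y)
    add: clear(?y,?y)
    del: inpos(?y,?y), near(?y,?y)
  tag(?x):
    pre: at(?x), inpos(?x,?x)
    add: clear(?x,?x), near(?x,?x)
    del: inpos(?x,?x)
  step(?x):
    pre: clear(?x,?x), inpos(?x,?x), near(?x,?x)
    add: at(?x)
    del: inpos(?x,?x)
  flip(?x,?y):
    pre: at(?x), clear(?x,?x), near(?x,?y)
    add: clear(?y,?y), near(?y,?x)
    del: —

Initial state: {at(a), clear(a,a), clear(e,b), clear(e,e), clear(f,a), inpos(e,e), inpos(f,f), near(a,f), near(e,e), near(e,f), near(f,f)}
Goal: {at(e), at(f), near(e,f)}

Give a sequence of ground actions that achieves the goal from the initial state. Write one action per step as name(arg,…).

1. step(e)  →  {at(a), at(e), clear(a,a), clear(e,b), clear(e,e), clear(f,a), inpos(f,f), near(a,f), near(e,e), near(e,f), near(f,f)}
2. flip(a,f)  →  {at(a), at(e), clear(a,a), clear(e,b), clear(e,e), clear(f,a), clear(f,f), inpos(f,f), near(a,f), near(e,e), near(e,f), near(f,a), near(f,f)}
3. step(f)  →  {at(a), at(e), at(f), clear(a,a), clear(e,b), clear(e,e), clear(f,a), clear(f,f), near(a,f), near(e,e), near(e,f), near(f,a), near(f,f)}

step(e); flip(a,f); step(f)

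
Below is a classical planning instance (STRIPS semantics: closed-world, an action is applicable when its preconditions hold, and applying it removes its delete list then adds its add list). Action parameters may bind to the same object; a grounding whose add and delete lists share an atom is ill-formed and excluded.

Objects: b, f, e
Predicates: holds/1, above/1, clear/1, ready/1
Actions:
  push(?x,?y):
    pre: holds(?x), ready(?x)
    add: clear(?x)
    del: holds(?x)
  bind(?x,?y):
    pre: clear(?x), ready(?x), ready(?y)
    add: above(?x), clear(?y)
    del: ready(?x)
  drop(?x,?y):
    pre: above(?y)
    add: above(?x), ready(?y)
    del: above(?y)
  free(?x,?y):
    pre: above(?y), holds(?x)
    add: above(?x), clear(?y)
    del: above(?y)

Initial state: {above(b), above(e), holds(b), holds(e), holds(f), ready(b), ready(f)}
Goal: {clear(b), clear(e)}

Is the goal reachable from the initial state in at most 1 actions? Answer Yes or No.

1. push(b,b)  →  {above(b), above(e), clear(b), holds(e), holds(f), ready(b), ready(f)}
2. free(f,e)  →  {above(b), above(f), clear(b), clear(e), holds(e), holds(f), ready(b), ready(f)}
optimal plan length = 2; 2 > 1

No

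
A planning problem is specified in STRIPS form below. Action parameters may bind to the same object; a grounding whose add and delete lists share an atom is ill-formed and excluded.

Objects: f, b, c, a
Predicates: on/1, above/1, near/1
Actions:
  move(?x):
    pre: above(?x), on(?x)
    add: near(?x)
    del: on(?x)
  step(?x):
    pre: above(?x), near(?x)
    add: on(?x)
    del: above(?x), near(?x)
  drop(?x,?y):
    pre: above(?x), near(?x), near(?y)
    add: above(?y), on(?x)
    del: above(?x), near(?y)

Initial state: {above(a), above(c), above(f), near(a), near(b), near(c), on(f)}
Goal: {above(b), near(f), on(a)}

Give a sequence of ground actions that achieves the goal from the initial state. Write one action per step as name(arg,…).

1. move(f)  →  {above(a), above(c), above(f), near(a), near(b), near(c), near(f)}
2. drop(a,b)  →  {above(b), above(c), above(f), near(a), near(c), near(f), on(a)}

move(f); drop(a,b)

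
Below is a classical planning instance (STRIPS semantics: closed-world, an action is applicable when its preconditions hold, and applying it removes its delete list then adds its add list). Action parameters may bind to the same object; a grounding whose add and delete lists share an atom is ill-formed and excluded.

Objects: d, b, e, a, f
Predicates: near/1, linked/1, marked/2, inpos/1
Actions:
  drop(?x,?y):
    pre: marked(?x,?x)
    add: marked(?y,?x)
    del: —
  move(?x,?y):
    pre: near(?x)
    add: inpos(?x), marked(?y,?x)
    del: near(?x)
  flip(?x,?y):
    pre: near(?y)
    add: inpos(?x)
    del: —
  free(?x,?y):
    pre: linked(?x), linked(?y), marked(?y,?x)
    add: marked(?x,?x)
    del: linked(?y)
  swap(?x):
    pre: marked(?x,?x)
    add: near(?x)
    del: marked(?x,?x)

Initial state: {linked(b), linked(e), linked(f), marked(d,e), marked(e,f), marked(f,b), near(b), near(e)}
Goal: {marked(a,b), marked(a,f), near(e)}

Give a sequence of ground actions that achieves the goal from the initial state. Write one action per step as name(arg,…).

move(b,a); free(f,e); drop(f,a)

1. move(b,a)  →  {inpos(b), linked(b), linked(e), linked(f), marked(a,b), marked(d,e), marked(e,f), marked(f,b), near(e)}
2. free(f,e)  →  {inpos(b), linked(b), linked(f), marked(a,b), marked(d,e), marked(e,f), marked(f,b), marked(f,f), near(e)}
3. drop(f,a)  →  {inpos(b), linked(b), linked(f), marked(a,b), marked(a,f), marked(d,e), marked(e,f), marked(f,b), marked(f,f), near(e)}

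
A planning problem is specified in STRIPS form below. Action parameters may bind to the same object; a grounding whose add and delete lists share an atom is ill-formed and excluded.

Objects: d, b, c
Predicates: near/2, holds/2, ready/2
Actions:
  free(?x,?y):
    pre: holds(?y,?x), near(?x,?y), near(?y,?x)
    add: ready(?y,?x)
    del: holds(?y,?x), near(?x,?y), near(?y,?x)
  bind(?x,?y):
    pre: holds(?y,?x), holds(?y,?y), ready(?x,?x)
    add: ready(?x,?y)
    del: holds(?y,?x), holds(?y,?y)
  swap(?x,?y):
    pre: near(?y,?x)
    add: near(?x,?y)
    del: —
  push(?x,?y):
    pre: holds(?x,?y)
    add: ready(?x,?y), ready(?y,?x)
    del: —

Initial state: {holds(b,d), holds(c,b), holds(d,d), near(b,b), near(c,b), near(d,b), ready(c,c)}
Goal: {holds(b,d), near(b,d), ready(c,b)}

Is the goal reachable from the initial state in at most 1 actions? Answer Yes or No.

No

1. swap(b,d)  →  {holds(b,d), holds(c,b), holds(d,d), near(b,b), near(b,d), near(c,b), near(d,b), ready(c,c)}
2. push(c,b)  →  {holds(b,d), holds(c,b), holds(d,d), near(b,b), near(b,d), near(c,b), near(d,b), ready(b,c), ready(c,b), ready(c,c)}
optimal plan length = 2; 2 > 1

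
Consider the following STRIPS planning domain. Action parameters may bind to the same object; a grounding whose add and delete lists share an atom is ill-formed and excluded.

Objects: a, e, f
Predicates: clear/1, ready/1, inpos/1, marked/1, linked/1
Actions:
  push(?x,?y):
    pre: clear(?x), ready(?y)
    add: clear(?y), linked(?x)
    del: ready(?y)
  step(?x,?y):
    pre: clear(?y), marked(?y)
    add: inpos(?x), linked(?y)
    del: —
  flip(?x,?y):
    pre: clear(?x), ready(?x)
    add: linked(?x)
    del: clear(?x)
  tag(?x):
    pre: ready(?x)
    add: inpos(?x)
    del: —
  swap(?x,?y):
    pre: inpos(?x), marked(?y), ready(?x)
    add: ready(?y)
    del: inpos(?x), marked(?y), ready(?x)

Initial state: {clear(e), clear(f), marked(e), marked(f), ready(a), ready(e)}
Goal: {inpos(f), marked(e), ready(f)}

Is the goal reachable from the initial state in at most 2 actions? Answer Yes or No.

1. step(a,e)  →  {clear(e), clear(f), inpos(a), linked(e), marked(e), marked(f), ready(a), ready(e)}
2. step(f,e)  →  {clear(e), clear(f), inpos(a), inpos(f), linked(e), marked(e), marked(f), ready(a), ready(e)}
3. swap(a,f)  →  {clear(e), clear(f), inpos(f), linked(e), marked(e), ready(e), ready(f)}
optimal plan length = 3; 3 > 2

No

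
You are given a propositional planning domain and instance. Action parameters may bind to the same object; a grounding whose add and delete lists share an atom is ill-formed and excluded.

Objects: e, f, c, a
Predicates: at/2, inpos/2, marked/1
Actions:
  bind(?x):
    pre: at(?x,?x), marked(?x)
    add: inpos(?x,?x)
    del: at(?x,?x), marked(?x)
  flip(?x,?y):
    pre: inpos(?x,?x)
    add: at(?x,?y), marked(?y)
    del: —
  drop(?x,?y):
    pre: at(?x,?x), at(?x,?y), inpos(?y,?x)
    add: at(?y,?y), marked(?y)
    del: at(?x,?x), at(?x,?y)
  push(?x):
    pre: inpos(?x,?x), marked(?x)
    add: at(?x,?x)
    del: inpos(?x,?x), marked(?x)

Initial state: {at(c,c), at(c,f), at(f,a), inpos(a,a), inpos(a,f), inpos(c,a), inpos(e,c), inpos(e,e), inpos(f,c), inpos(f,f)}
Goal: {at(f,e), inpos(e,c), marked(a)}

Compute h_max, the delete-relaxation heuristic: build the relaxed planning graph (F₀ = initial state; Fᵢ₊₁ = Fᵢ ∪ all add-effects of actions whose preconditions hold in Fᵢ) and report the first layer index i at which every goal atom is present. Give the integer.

F0 = init (10 atoms)
F1 = F0 ∪ {at(a,a), at(a,c), at(a,e), at(a,f), at(e,a), at(e,c), at(e,e), at(e,f), at(f,c), at(f,e), at(f,f), marked(a), marked(c), marked(e), marked(f)}  (25 atoms)
goal ⊆ F1  ⇒  h_max = 1

1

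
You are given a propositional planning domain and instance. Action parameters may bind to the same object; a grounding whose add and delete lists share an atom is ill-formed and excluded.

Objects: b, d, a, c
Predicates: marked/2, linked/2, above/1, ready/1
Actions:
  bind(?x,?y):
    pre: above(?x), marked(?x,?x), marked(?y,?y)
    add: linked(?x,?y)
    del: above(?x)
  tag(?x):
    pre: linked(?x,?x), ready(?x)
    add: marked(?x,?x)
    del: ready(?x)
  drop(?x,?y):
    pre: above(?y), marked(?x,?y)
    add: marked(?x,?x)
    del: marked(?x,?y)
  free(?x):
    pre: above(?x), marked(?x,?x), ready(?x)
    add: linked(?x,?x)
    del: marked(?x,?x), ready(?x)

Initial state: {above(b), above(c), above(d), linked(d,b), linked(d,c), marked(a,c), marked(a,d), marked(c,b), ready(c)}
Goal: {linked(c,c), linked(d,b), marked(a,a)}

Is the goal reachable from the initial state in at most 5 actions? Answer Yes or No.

1. drop(a,d)  →  {above(b), above(c), above(d), linked(d,b), linked(d,c), marked(a,a), marked(a,c), marked(c,b), ready(c)}
2. drop(c,b)  →  {above(b), above(c), above(d), linked(d,b), linked(d,c), marked(a,a), marked(a,c), marked(c,c), ready(c)}
3. bind(c,c)  →  {above(b), above(d), linked(c,c), linked(d,b), linked(d,c), marked(a,a), marked(a,c), marked(c,c), ready(c)}
optimal plan length = 3; 3 ≤ 5

Yes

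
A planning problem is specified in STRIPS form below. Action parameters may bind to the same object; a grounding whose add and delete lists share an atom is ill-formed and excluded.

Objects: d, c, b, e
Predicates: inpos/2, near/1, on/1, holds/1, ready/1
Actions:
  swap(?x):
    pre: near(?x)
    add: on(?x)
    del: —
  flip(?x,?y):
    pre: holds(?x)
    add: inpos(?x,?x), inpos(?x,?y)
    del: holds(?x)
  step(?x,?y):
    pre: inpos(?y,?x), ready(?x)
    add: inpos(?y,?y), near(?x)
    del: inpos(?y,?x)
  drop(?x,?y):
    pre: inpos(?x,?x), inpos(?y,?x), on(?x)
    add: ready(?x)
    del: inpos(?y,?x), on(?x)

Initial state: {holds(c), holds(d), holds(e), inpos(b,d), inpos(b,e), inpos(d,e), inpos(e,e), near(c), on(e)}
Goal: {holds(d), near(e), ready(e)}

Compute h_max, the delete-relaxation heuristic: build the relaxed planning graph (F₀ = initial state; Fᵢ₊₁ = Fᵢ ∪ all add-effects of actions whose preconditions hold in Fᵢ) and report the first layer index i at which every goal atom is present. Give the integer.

F0 = init (9 atoms)
F1 = F0 ∪ {inpos(c,b), inpos(c,c), inpos(c,d), inpos(c,e), inpos(d,b), inpos(d,c), inpos(d,d), inpos(e,b), inpos(e,c), inpos(e,d), on(c), ready(e)}  (21 atoms)
F2 = F1 ∪ {inpos(b,b), near(e), ready(c)}  (24 atoms)
goal ⊆ F2  ⇒  h_max = 2

2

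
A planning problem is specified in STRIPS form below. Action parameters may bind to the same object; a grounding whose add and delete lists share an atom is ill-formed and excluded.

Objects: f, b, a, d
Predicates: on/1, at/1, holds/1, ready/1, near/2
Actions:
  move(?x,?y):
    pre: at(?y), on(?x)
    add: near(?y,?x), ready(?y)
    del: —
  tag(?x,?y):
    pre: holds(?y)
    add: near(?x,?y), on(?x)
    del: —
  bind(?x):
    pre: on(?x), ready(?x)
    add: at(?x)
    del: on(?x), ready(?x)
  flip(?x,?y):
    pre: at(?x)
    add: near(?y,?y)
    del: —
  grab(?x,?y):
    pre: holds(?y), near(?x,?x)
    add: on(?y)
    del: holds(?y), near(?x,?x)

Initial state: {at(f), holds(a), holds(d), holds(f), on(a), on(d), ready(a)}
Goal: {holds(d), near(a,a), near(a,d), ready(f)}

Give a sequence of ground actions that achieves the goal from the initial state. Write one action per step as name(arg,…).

1. move(a,f)  →  {at(f), holds(a), holds(d), holds(f), near(f,a), on(a), on(d), ready(a), ready(f)}
2. tag(a,a)  →  {at(f), holds(a), holds(d), holds(f), near(a,a), near(f,a), on(a), on(d), ready(a), ready(f)}
3. tag(a,d)  →  {at(f), holds(a), holds(d), holds(f), near(a,a), near(a,d), near(f,a), on(a), on(d), ready(a), ready(f)}

move(a,f); tag(a,a); tag(a,d)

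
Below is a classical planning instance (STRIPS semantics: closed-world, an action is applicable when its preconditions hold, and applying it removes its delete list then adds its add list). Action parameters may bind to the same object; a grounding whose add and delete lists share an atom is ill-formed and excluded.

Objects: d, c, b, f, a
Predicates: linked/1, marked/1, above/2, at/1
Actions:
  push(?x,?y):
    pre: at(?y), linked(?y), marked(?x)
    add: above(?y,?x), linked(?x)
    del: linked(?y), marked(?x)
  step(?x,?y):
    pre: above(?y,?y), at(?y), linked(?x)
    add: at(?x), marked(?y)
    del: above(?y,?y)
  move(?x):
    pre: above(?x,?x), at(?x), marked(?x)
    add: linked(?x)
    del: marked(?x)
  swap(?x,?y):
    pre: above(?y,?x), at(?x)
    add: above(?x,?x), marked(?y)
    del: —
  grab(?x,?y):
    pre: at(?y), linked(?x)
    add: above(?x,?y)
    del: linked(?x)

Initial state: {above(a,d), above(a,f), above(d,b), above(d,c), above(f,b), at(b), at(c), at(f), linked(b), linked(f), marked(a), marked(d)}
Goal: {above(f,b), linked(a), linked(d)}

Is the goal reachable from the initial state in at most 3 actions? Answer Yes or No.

Yes

1. push(d,b)  →  {above(a,d), above(a,f), above(b,d), above(d,b), above(d,c), above(f,b), at(b), at(c), at(f), linked(d), linked(f), marked(a)}
2. push(a,f)  →  {above(a,d), above(a,f), above(b,d), above(d,b), above(d,c), above(f,a), above(f,b), at(b), at(c), at(f), linked(a), linked(d)}
optimal plan length = 2; 2 ≤ 3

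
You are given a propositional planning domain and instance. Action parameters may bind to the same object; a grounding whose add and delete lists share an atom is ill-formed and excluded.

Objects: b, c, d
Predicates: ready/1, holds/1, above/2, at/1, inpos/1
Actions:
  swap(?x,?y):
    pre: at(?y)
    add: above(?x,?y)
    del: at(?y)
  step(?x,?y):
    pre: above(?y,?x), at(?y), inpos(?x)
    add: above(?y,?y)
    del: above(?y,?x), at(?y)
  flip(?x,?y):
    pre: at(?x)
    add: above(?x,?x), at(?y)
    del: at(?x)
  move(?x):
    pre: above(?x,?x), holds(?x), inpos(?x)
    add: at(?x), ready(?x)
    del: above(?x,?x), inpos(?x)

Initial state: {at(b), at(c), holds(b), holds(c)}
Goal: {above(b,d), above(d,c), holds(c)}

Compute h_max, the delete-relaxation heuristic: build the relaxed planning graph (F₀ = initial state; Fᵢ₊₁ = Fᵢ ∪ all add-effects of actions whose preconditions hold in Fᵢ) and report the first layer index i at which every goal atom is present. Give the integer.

2

F0 = init (4 atoms)
F1 = F0 ∪ {above(b,b), above(b,c), above(c,b), above(c,c), above(d,b), above(d,c), at(d)}  (11 atoms)
F2 = F1 ∪ {above(b,d), above(c,d), above(d,d)}  (14 atoms)
goal ⊆ F2  ⇒  h_max = 2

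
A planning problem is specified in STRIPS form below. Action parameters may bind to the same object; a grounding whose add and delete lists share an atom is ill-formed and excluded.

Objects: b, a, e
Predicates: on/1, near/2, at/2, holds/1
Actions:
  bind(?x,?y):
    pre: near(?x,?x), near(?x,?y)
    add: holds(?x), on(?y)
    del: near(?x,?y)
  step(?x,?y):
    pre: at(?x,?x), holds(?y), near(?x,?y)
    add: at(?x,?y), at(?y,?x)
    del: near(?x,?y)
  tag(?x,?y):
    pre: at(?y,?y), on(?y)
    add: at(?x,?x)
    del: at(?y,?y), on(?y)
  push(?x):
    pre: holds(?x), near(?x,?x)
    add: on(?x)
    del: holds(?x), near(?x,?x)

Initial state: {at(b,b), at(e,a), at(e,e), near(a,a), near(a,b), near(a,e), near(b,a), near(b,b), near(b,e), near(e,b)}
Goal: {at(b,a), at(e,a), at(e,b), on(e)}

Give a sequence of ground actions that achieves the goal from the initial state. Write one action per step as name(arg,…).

1. bind(b,b)  →  {at(b,b), at(e,a), at(e,e), holds(b), near(a,a), near(a,b), near(a,e), near(b,a), near(b,e), near(e,b), on(b)}
2. bind(a,e)  →  {at(b,b), at(e,a), at(e,e), holds(a), holds(b), near(a,a), near(a,b), near(b,a), near(b,e), near(e,b), on(b), on(e)}
3. step(b,a)  →  {at(a,b), at(b,a), at(b,b), at(e,a), at(e,e), holds(a), holds(b), near(a,a), near(a,b), near(b,e), near(e,b), on(b), on(e)}
4. step(e,b)  →  {at(a,b), at(b,a), at(b,b), at(b,e), at(e,a), at(e,b), at(e,e), holds(a), holds(b), near(a,a), near(a,b), near(b,e), on(b), on(e)}

bind(b,b); bind(a,e); step(b,a); step(e,b)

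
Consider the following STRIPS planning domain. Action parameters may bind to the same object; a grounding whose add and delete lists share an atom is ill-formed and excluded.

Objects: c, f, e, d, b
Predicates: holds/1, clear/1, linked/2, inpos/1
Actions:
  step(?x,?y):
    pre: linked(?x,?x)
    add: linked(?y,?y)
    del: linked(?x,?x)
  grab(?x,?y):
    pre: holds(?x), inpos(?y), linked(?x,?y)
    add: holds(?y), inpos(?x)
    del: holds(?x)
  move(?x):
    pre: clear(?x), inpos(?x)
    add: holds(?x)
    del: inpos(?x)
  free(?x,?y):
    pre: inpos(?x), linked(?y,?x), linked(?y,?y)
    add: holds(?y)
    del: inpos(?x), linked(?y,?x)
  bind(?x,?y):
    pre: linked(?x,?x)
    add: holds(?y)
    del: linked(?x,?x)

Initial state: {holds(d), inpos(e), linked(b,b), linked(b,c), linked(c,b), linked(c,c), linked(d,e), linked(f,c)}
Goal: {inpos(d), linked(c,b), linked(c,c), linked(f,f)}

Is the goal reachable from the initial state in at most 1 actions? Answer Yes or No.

No

1. step(b,f)  →  {holds(d), inpos(e), linked(b,c), linked(c,b), linked(c,c), linked(d,e), linked(f,c), linked(f,f)}
2. grab(d,e)  →  {holds(e), inpos(d), inpos(e), linked(b,c), linked(c,b), linked(c,c), linked(d,e), linked(f,c), linked(f,f)}
optimal plan length = 2; 2 > 1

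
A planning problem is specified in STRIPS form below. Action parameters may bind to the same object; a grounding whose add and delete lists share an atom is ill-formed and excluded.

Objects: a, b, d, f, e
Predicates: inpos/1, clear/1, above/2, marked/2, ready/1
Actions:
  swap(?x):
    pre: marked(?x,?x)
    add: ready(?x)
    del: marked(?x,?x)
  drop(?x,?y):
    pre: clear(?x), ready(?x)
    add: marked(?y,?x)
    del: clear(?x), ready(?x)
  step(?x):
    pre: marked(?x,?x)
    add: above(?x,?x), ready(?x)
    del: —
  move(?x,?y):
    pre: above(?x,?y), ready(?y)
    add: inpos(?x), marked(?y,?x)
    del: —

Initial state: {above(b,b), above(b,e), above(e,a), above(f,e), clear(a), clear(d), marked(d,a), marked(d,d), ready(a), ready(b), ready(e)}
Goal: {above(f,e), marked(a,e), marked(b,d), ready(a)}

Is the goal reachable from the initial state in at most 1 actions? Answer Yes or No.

No

1. swap(d)  →  {above(b,b), above(b,e), above(e,a), above(f,e), clear(a), clear(d), marked(d,a), ready(a), ready(b), ready(d), ready(e)}
2. drop(d,b)  →  {above(b,b), above(b,e), above(e,a), above(f,e), clear(a), marked(b,d), marked(d,a), ready(a), ready(b), ready(e)}
3. move(e,a)  →  {above(b,b), above(b,e), above(e,a), above(f,e), clear(a), inpos(e), marked(a,e), marked(b,d), marked(d,a), ready(a), ready(b), ready(e)}
optimal plan length = 3; 3 > 1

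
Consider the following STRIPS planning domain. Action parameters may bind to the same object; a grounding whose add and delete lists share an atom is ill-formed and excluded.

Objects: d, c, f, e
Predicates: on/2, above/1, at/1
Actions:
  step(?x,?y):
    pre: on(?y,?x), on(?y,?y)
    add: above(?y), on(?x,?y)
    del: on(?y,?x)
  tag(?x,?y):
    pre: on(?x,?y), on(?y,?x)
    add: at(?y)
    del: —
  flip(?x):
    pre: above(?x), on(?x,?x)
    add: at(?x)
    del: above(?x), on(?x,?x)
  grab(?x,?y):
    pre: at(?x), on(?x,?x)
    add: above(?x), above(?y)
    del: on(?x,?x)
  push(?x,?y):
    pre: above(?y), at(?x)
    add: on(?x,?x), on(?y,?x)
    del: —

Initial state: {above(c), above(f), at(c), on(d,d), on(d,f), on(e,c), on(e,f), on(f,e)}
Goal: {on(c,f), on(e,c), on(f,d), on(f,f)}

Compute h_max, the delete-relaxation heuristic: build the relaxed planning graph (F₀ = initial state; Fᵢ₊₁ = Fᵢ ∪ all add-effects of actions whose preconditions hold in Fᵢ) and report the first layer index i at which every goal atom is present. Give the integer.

F0 = init (8 atoms)
F1 = F0 ∪ {above(d), at(d), at(e), at(f), on(c,c), on(f,c), on(f,d)}  (15 atoms)
F2 = F1 ∪ {above(e), on(c,d), on(c,e), on(c,f), on(d,c), on(d,e), on(e,e), on(f,f)}  (23 atoms)
goal ⊆ F2  ⇒  h_max = 2

2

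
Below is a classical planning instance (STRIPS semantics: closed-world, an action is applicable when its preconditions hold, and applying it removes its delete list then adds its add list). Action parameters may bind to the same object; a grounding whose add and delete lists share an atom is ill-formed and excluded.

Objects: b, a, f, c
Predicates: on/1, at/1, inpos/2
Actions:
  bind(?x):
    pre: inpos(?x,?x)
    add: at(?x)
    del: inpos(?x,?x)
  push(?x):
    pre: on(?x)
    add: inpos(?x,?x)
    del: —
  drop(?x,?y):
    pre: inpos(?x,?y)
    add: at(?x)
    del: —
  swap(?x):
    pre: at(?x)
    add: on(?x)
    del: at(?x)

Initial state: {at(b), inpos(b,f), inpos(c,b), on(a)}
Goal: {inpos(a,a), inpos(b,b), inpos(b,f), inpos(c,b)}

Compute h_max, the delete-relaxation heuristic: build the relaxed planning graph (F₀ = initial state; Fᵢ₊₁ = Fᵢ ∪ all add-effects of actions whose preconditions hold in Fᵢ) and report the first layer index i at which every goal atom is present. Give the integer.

F0 = init (4 atoms)
F1 = F0 ∪ {at(c), inpos(a,a), on(b)}  (7 atoms)
F2 = F1 ∪ {at(a), inpos(b,b), on(c)}  (10 atoms)
goal ⊆ F2  ⇒  h_max = 2

2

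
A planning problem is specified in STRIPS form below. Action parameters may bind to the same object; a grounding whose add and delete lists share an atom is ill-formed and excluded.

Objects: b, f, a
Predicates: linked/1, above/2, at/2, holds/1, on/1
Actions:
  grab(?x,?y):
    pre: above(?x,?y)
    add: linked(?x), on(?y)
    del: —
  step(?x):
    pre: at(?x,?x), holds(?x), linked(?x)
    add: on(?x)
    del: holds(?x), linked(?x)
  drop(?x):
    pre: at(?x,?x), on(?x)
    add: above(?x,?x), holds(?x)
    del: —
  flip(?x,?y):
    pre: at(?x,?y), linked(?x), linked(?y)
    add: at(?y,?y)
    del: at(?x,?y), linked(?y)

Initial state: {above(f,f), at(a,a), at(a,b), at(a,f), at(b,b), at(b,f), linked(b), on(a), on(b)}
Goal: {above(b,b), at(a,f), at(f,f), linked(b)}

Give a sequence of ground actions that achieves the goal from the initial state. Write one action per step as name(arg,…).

1. grab(f,f)  →  {above(f,f), at(a,a), at(a,b), at(a,f), at(b,b), at(b,f), linked(b), linked(f), on(a), on(b), on(f)}
2. drop(b)  →  {above(b,b), above(f,f), at(a,a), at(a,b), at(a,f), at(b,b), at(b,f), holds(b), linked(b), linked(f), on(a), on(b), on(f)}
3. flip(b,f)  →  {above(b,b), above(f,f), at(a,a), at(a,b), at(a,f), at(b,b), at(f,f), holds(b), linked(b), on(a), on(b), on(f)}

grab(f,f); drop(b); flip(b,f)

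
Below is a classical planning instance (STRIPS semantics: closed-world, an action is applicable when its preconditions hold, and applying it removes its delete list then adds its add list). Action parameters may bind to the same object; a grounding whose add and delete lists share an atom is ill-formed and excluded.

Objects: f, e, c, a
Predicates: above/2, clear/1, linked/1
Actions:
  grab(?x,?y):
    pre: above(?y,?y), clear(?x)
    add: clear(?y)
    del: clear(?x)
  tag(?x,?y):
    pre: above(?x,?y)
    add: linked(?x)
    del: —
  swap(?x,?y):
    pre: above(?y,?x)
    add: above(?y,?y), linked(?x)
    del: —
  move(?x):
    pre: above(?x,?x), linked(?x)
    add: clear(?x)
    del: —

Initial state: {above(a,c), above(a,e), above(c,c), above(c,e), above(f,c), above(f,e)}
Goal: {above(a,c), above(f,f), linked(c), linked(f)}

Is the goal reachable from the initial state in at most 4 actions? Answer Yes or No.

1. tag(f,e)  →  {above(a,c), above(a,e), above(c,c), above(c,e), above(f,c), above(f,e), linked(f)}
2. swap(c,f)  →  {above(a,c), above(a,e), above(c,c), above(c,e), above(f,c), above(f,e), above(f,f), linked(c), linked(f)}
optimal plan length = 2; 2 ≤ 4

Yes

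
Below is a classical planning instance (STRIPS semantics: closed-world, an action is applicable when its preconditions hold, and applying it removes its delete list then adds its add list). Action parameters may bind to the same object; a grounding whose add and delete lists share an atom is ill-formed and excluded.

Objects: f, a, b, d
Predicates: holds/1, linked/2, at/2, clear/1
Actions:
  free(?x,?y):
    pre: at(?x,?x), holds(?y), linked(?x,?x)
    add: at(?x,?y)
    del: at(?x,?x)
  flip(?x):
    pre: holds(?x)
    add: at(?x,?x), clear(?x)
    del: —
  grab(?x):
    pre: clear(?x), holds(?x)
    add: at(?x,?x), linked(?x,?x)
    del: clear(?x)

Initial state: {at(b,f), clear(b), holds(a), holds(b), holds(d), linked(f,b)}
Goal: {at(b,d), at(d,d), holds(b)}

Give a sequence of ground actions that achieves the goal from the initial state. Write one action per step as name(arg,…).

1. flip(d)  →  {at(b,f), at(d,d), clear(b), clear(d), holds(a), holds(b), holds(d), linked(f,b)}
2. grab(b)  →  {at(b,b), at(b,f), at(d,d), clear(d), holds(a), holds(b), holds(d), linked(b,b), linked(f,b)}
3. free(b,d)  →  {at(b,d), at(b,f), at(d,d), clear(d), holds(a), holds(b), holds(d), linked(b,b), linked(f,b)}

flip(d); grab(b); free(b,d)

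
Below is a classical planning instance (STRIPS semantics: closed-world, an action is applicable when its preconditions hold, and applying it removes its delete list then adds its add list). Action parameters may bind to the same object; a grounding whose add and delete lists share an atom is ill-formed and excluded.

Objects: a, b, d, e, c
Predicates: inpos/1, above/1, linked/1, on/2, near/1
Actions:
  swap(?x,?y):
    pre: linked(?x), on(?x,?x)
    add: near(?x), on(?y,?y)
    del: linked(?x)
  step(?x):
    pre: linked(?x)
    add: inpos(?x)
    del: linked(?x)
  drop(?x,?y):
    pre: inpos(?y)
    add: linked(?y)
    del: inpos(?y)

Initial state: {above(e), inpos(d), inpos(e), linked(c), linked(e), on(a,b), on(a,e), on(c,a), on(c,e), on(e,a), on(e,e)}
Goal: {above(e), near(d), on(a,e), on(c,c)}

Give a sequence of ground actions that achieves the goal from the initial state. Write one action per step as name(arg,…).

swap(e,d); drop(a,d); swap(d,c)

1. swap(e,d)  →  {above(e), inpos(d), inpos(e), linked(c), near(e), on(a,b), on(a,e), on(c,a), on(c,e), on(d,d), on(e,a), on(e,e)}
2. drop(a,d)  →  {above(e), inpos(e), linked(c), linked(d), near(e), on(a,b), on(a,e), on(c,a), on(c,e), on(d,d), on(e,a), on(e,e)}
3. swap(d,c)  →  {above(e), inpos(e), linked(c), near(d), near(e), on(a,b), on(a,e), on(c,a), on(c,c), on(c,e), on(d,d), on(e,a), on(e,e)}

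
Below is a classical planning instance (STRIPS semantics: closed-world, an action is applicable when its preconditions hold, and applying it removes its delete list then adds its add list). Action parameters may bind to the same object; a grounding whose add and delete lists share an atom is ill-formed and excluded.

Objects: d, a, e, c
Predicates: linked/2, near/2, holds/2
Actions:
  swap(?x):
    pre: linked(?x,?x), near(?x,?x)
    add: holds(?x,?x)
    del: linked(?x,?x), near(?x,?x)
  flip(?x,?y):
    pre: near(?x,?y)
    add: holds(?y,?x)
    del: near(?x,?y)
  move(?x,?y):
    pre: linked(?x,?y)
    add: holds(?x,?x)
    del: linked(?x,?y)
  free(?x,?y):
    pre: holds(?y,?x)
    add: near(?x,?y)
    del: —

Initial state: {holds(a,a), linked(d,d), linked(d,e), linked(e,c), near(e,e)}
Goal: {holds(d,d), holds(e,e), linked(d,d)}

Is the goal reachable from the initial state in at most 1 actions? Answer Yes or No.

1. flip(e,e)  →  {holds(a,a), holds(e,e), linked(d,d), linked(d,e), linked(e,c)}
2. move(d,e)  →  {holds(a,a), holds(d,d), holds(e,e), linked(d,d), linked(e,c)}
optimal plan length = 2; 2 > 1

No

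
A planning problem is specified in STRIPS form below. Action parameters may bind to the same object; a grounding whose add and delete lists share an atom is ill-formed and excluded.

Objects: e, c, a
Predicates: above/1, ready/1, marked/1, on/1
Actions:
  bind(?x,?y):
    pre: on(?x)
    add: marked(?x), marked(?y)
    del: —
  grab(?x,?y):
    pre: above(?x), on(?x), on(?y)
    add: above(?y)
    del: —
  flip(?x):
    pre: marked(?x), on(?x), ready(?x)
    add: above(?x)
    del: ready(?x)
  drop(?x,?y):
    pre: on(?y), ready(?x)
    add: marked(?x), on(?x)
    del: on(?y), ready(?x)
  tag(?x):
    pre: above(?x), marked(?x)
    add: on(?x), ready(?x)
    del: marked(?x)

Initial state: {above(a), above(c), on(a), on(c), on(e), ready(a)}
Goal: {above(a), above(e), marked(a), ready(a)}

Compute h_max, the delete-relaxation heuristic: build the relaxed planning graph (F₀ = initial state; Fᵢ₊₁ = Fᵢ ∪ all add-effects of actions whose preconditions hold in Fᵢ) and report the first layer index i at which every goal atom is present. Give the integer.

1

F0 = init (6 atoms)
F1 = F0 ∪ {above(e), marked(a), marked(c), marked(e)}  (10 atoms)
goal ⊆ F1  ⇒  h_max = 1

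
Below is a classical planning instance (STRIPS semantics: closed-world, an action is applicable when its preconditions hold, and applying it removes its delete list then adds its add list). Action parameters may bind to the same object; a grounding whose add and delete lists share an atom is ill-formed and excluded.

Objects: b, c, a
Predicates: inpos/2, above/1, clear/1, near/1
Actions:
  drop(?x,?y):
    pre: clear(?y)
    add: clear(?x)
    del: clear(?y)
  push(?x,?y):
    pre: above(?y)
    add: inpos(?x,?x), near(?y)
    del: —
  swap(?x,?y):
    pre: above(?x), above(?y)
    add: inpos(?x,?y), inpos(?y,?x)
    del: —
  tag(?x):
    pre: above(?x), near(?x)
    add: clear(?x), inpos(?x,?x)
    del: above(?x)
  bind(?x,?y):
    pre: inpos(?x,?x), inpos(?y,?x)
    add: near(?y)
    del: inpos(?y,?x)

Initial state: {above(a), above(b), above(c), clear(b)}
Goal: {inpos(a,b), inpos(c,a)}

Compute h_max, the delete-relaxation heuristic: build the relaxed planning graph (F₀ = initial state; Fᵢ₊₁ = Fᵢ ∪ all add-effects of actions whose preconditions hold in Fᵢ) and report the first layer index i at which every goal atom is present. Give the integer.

F0 = init (4 atoms)
F1 = F0 ∪ {clear(a), clear(c), inpos(a,a), inpos(a,b), inpos(a,c), inpos(b,a), inpos(b,b), inpos(b,c), inpos(c,a), inpos(c,b), inpos(c,c), near(a), near(b), near(c)}  (18 atoms)
goal ⊆ F1  ⇒  h_max = 1

1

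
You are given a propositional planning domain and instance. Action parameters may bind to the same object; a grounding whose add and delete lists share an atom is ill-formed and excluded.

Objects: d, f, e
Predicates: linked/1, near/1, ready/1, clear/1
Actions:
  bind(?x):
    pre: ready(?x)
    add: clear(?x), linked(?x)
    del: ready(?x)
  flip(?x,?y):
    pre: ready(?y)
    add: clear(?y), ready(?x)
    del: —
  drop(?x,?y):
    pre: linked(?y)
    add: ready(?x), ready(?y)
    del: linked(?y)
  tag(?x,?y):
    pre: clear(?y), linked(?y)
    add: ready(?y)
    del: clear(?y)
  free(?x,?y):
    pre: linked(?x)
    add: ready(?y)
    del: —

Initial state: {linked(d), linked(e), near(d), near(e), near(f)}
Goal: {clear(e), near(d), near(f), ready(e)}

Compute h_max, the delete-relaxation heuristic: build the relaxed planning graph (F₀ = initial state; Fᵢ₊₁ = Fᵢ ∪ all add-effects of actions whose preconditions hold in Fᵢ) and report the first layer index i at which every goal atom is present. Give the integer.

F0 = init (5 atoms)
F1 = F0 ∪ {ready(d), ready(e), ready(f)}  (8 atoms)
F2 = F1 ∪ {clear(d), clear(e), clear(f), linked(f)}  (12 atoms)
goal ⊆ F2  ⇒  h_max = 2

2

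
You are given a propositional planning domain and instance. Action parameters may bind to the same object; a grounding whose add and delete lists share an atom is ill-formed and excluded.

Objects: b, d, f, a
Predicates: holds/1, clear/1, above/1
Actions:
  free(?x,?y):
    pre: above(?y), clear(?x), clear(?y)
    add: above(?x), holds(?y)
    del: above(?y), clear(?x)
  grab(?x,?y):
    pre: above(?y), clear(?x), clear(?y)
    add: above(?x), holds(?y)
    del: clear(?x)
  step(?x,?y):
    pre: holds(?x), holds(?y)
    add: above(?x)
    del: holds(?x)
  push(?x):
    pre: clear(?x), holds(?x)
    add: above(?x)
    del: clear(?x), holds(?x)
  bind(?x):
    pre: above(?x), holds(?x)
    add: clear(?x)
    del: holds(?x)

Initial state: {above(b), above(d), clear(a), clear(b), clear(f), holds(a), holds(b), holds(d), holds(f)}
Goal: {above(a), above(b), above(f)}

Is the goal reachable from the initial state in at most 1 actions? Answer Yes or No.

No

1. grab(f,b)  →  {above(b), above(d), above(f), clear(a), clear(b), holds(a), holds(b), holds(d), holds(f)}
2. grab(a,b)  →  {above(a), above(b), above(d), above(f), clear(b), holds(a), holds(b), holds(d), holds(f)}
optimal plan length = 2; 2 > 1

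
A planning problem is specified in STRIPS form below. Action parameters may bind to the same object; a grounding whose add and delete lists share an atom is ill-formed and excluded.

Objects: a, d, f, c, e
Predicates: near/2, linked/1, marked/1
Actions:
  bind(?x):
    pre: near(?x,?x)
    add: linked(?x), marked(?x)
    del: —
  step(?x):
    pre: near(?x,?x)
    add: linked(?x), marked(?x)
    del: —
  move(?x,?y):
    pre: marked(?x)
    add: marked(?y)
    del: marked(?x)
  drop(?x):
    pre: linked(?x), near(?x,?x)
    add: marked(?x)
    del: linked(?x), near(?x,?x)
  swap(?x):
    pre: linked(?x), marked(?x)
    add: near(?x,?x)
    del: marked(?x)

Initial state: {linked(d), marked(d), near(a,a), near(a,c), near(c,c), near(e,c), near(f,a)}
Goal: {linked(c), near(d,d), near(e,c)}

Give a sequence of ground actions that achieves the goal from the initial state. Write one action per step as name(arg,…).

bind(c); swap(d)

1. bind(c)  →  {linked(c), linked(d), marked(c), marked(d), near(a,a), near(a,c), near(c,c), near(e,c), near(f,a)}
2. swap(d)  →  {linked(c), linked(d), marked(c), near(a,a), near(a,c), near(c,c), near(d,d), near(e,c), near(f,a)}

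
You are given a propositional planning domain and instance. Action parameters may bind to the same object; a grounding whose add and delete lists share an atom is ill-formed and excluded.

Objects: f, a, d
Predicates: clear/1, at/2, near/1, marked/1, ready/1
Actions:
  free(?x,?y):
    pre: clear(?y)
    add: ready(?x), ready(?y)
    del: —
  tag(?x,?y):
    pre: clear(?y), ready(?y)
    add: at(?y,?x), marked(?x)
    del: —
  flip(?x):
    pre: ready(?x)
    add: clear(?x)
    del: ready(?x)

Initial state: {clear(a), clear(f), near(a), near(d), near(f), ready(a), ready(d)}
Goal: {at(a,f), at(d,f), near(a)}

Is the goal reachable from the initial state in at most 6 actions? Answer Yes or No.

1. tag(f,a)  →  {at(a,f), clear(a), clear(f), marked(f), near(a), near(d), near(f), ready(a), ready(d)}
2. flip(d)  →  {at(a,f), clear(a), clear(d), clear(f), marked(f), near(a), near(d), near(f), ready(a)}
3. free(f,d)  →  {at(a,f), clear(a), clear(d), clear(f), marked(f), near(a), near(d), near(f), ready(a), ready(d), ready(f)}
4. tag(f,d)  →  {at(a,f), at(d,f), clear(a), clear(d), clear(f), marked(f), near(a), near(d), near(f), ready(a), ready(d), ready(f)}
optimal plan length = 4; 4 ≤ 6

Yes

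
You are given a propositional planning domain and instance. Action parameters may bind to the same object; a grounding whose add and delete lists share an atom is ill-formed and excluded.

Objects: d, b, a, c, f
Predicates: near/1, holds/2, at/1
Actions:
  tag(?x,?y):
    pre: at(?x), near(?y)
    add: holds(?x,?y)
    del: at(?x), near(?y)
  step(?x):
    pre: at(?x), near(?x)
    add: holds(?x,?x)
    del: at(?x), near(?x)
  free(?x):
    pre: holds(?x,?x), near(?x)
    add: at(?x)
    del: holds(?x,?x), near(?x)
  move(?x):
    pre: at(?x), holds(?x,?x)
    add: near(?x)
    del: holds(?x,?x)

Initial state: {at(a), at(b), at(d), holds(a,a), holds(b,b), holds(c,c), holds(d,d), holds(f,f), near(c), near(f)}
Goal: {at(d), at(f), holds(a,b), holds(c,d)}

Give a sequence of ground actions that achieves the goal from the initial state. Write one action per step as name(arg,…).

free(c); free(f); move(d); tag(c,d); move(b); tag(a,b)

1. free(c)  →  {at(a), at(b), at(c), at(d), holds(a,a), holds(b,b), holds(d,d), holds(f,f), near(f)}
2. free(f)  →  {at(a), at(b), at(c), at(d), at(f), holds(a,a), holds(b,b), holds(d,d)}
3. move(d)  →  {at(a), at(b), at(c), at(d), at(f), holds(a,a), holds(b,b), near(d)}
4. tag(c,d)  →  {at(a), at(b), at(d), at(f), holds(a,a), holds(b,b), holds(c,d)}
5. move(b)  →  {at(a), at(b), at(d), at(f), holds(a,a), holds(c,d), near(b)}
6. tag(a,b)  →  {at(b), at(d), at(f), holds(a,a), holds(a,b), holds(c,d)}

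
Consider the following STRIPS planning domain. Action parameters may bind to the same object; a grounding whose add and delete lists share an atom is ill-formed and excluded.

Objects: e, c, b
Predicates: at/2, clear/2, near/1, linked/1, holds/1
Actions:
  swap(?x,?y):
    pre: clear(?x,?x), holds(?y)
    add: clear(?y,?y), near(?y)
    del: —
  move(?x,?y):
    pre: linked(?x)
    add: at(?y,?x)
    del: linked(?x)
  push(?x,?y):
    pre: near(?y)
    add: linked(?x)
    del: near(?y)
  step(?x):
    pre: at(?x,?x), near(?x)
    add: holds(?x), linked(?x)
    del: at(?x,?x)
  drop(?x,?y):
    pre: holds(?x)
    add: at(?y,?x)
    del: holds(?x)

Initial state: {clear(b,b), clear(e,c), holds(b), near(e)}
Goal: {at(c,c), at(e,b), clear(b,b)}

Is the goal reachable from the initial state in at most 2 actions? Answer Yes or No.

1. push(c,e)  →  {clear(b,b), clear(e,c), holds(b), linked(c)}
2. move(c,c)  →  {at(c,c), clear(b,b), clear(e,c), holds(b)}
3. drop(b,e)  →  {at(c,c), at(e,b), clear(b,b), clear(e,c)}
optimal plan length = 3; 3 > 2

No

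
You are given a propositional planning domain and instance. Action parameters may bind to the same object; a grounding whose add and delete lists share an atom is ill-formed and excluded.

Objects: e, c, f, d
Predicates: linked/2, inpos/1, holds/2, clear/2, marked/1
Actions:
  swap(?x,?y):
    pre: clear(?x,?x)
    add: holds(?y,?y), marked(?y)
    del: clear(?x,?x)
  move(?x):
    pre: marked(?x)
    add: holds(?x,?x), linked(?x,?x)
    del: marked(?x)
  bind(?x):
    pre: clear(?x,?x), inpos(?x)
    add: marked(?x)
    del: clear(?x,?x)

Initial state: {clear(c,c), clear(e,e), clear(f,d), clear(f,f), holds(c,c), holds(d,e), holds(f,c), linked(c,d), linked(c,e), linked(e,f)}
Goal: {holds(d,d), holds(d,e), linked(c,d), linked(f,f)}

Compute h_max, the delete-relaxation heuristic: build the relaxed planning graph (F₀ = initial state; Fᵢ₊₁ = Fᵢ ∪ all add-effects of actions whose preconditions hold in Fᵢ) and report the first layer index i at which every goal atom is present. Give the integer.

2

F0 = init (10 atoms)
F1 = F0 ∪ {holds(d,d), holds(e,e), holds(f,f), marked(c), marked(d), marked(e), marked(f)}  (17 atoms)
F2 = F1 ∪ {linked(c,c), linked(d,d), linked(e,e), linked(f,f)}  (21 atoms)
goal ⊆ F2  ⇒  h_max = 2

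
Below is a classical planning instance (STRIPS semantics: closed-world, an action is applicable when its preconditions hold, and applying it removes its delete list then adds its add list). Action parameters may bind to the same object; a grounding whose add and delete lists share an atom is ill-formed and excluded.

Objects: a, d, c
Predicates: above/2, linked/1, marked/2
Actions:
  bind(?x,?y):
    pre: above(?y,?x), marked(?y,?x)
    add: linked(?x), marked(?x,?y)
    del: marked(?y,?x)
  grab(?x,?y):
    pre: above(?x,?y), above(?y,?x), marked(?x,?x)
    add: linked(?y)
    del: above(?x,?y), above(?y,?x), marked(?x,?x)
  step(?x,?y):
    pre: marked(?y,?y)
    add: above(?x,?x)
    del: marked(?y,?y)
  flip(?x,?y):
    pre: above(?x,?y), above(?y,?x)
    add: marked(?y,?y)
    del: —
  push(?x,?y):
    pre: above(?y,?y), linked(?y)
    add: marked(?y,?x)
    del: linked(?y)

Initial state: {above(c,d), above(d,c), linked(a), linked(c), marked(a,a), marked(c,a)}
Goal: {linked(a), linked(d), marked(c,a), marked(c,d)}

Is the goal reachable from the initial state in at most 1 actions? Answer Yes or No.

1. step(c,a)  →  {above(c,c), above(c,d), above(d,c), linked(a), linked(c), marked(c,a)}
2. flip(d,c)  →  {above(c,c), above(c,d), above(d,c), linked(a), linked(c), marked(c,a), marked(c,c)}
3. grab(c,d)  →  {above(c,c), linked(a), linked(c), linked(d), marked(c,a)}
4. push(d,c)  →  {above(c,c), linked(a), linked(d), marked(c,a), marked(c,d)}
optimal plan length = 4; 4 > 1

No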